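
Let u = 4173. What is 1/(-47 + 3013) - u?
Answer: -12377117/2966 ≈ -4173.0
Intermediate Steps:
1/(-47 + 3013) - u = 1/(-47 + 3013) - 1*4173 = 1/2966 - 4173 = -12377117/2966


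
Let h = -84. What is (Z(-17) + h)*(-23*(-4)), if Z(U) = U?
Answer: -9292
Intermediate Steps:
(Z(-17) + h)*(-23*(-4)) = (-17 - 84)*(-23*(-4)) = -101*92 = -9292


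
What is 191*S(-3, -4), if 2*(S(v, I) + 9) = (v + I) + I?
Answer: -5539/2 ≈ -2769.5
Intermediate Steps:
S(v, I) = -9 + I + v/2 (S(v, I) = -9 + ((v + I) + I)/2 = -9 + ((I + v) + I)/2 = -9 + (v + 2*I)/2 = -9 + (I + v/2) = -9 + I + v/2)
191*S(-3, -4) = 191*(-9 - 4 + (1/2)*(-3)) = 191*(-9 - 4 - 3/2) = 191*(-29/2) = -5539/2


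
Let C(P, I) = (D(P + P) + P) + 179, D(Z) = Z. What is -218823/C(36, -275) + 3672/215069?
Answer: -47060989923/61724803 ≈ -762.43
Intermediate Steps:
C(P, I) = 179 + 3*P (C(P, I) = ((P + P) + P) + 179 = (2*P + P) + 179 = 3*P + 179 = 179 + 3*P)
-218823/C(36, -275) + 3672/215069 = -218823/(179 + 3*36) + 3672/215069 = -218823/(179 + 108) + 3672*(1/215069) = -218823/287 + 3672/215069 = -47060989923/61724803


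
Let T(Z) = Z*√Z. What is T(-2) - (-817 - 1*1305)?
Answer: 2122 - 2*I*√2 ≈ 2122.0 - 2.8284*I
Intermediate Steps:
T(Z) = Z^(3/2)
T(-2) - (-817 - 1*1305) = (-2)^(3/2) - (-817 - 1*1305) = -2*I*√2 - (-817 - 1305) = -2*I*√2 - 1*(-2122) = -2*I*√2 + 2122 = 2122 - 2*I*√2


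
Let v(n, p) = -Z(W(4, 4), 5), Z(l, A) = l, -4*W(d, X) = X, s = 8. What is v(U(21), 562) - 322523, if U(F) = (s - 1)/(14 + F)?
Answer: -322522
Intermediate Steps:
W(d, X) = -X/4
U(F) = 7/(14 + F) (U(F) = (8 - 1)/(14 + F) = 7/(14 + F))
v(n, p) = 1 (v(n, p) = -(-1)*4/4 = -1*(-1) = 1)
v(U(21), 562) - 322523 = 1 - 322523 = -322522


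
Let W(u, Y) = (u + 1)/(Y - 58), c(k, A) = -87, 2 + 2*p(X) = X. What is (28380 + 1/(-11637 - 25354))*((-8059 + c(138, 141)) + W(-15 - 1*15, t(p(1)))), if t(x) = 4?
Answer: -461761793096045/1997514 ≈ -2.3117e+8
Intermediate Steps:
p(X) = -1 + X/2
W(u, Y) = (1 + u)/(-58 + Y)
(28380 + 1/(-11637 - 25354))*((-8059 + c(138, 141)) + W(-15 - 1*15, t(p(1)))) = (28380 + 1/(-11637 - 25354))*((-8059 - 87) + (1 + (-15 - 1*15))/(-58 + 4)) = (28380 + 1/(-36991))*(-8146 + (1 + (-15 - 15))/(-54)) = (28380 - 1/36991)*(-8146 - (1 - 30)/54) = 1049804579*(-8146 - 1/54*(-29))/36991 = 1049804579*(-8146 + 29/54)/36991 = (1049804579/36991)*(-439855/54) = -461761793096045/1997514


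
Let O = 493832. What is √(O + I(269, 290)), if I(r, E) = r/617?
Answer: 3*√20888508469/617 ≈ 702.73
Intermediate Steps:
I(r, E) = r/617 (I(r, E) = r*(1/617) = r/617)
√(O + I(269, 290)) = √(493832 + (1/617)*269) = √(493832 + 269/617) = √(304694613/617) = 3*√20888508469/617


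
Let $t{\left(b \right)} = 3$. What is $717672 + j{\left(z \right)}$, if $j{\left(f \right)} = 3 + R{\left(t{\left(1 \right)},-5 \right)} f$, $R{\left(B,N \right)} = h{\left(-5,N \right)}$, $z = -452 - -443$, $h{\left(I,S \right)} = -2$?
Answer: $717693$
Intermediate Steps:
$z = -9$ ($z = -452 + 443 = -9$)
$R{\left(B,N \right)} = -2$
$j{\left(f \right)} = 3 - 2 f$
$717672 + j{\left(z \right)} = 717672 + \left(3 - -18\right) = 717672 + \left(3 + 18\right) = 717672 + 21 = 717693$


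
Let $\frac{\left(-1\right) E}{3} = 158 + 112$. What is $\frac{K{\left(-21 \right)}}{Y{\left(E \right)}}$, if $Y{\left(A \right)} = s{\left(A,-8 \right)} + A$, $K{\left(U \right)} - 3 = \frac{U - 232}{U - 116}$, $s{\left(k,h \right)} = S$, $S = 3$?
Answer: $- \frac{664}{110559} \approx -0.0060058$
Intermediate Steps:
$s{\left(k,h \right)} = 3$
$K{\left(U \right)} = 3 + \frac{-232 + U}{-116 + U}$ ($K{\left(U \right)} = 3 + \frac{U - 232}{U - 116} = 3 + \frac{-232 + U}{-116 + U}$)
$E = -810$ ($E = - 3 \left(158 + 112\right) = \left(-3\right) 270 = -810$)
$Y{\left(A \right)} = 3 + A$
$\frac{K{\left(-21 \right)}}{Y{\left(E \right)}} = \frac{4 \frac{1}{-116 - 21} \left(-145 - 21\right)}{3 - 810} = \frac{4 \frac{1}{-137} \left(-166\right)}{-807} = 4 \left(- \frac{1}{137}\right) \left(-166\right) \left(- \frac{1}{807}\right) = \frac{664}{137} \left(- \frac{1}{807}\right) = - \frac{664}{110559}$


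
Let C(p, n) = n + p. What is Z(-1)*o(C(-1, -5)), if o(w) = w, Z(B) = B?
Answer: 6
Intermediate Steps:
Z(-1)*o(C(-1, -5)) = -(-5 - 1) = -1*(-6) = 6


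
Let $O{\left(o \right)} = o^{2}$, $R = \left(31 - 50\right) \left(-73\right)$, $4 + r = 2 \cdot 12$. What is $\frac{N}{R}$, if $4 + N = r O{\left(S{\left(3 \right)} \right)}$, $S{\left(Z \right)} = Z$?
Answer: $\frac{176}{1387} \approx 0.12689$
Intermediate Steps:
$r = 20$ ($r = -4 + 2 \cdot 12 = -4 + 24 = 20$)
$R = 1387$ ($R = \left(-19\right) \left(-73\right) = 1387$)
$N = 176$ ($N = -4 + 20 \cdot 3^{2} = -4 + 20 \cdot 9 = -4 + 180 = 176$)
$\frac{N}{R} = \frac{176}{1387}$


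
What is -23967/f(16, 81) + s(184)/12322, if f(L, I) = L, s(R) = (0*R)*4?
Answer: -23967/16 ≈ -1497.9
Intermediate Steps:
s(R) = 0 (s(R) = 0*4 = 0)
-23967/f(16, 81) + s(184)/12322 = -23967/16 + 0/12322 = -23967*1/16 + 0*(1/12322) = -23967/16 + 0 = -23967/16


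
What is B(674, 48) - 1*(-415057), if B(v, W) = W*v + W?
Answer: 447457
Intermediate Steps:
B(v, W) = W + W*v
B(674, 48) - 1*(-415057) = 48*(1 + 674) - 1*(-415057) = 48*675 + 415057 = 32400 + 415057 = 447457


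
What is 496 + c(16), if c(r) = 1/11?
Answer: 5457/11 ≈ 496.09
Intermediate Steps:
c(r) = 1/11
496 + c(16) = 496 + 1/11 = 5457/11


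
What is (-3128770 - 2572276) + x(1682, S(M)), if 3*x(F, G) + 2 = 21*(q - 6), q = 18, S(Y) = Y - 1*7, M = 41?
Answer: -17102888/3 ≈ -5.7010e+6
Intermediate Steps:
S(Y) = -7 + Y (S(Y) = Y - 7 = -7 + Y)
x(F, G) = 250/3 (x(F, G) = -⅔ + (21*(18 - 6))/3 = -⅔ + (21*12)/3 = -⅔ + (⅓)*252 = -⅔ + 84 = 250/3)
(-3128770 - 2572276) + x(1682, S(M)) = (-3128770 - 2572276) + 250/3 = -5701046 + 250/3 = -17102888/3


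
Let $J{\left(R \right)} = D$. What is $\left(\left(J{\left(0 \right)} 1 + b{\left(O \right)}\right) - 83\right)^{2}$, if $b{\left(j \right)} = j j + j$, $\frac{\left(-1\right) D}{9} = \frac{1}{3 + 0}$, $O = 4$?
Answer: $4356$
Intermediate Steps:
$D = -3$ ($D = - \frac{9}{3 + 0} = - \frac{9}{3} = \left(-9\right) \frac{1}{3} = -3$)
$b{\left(j \right)} = j + j^{2}$ ($b{\left(j \right)} = j^{2} + j = j + j^{2}$)
$J{\left(R \right)} = -3$
$\left(\left(J{\left(0 \right)} 1 + b{\left(O \right)}\right) - 83\right)^{2} = \left(\left(\left(-3\right) 1 + 4 \left(1 + 4\right)\right) - 83\right)^{2} = \left(\left(-3 + 4 \cdot 5\right) - 83\right)^{2} = \left(\left(-3 + 20\right) - 83\right)^{2} = \left(17 - 83\right)^{2} = \left(-66\right)^{2} = 4356$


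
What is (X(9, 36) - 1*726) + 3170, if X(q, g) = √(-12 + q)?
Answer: 2444 + I*√3 ≈ 2444.0 + 1.732*I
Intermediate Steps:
(X(9, 36) - 1*726) + 3170 = (√(-12 + 9) - 1*726) + 3170 = (√(-3) - 726) + 3170 = (I*√3 - 726) + 3170 = (-726 + I*√3) + 3170 = 2444 + I*√3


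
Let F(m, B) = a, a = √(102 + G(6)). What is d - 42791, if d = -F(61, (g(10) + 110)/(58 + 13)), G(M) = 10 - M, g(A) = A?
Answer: -42791 - √106 ≈ -42801.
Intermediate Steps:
a = √106 (a = √(102 + (10 - 1*6)) = √(102 + (10 - 6)) = √(102 + 4) = √106 ≈ 10.296)
F(m, B) = √106
d = -√106 ≈ -10.296
d - 42791 = -√106 - 42791 = -42791 - √106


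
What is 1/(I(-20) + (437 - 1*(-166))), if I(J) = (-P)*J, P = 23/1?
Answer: 1/1063 ≈ 0.00094073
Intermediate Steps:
P = 23 (P = 23*1 = 23)
I(J) = -23*J (I(J) = (-1*23)*J = -23*J)
1/(I(-20) + (437 - 1*(-166))) = 1/(-23*(-20) + (437 - 1*(-166))) = 1/(460 + (437 + 166)) = 1/(460 + 603) = 1/1063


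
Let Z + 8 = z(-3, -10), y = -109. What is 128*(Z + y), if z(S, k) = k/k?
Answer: -14848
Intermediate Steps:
z(S, k) = 1
Z = -7 (Z = -8 + 1 = -7)
128*(Z + y) = 128*(-7 - 109) = 128*(-116) = -14848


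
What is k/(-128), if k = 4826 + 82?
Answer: -1227/32 ≈ -38.344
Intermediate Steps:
k = 4908
k/(-128) = 4908/(-128) = 4908*(-1/128) = -1227/32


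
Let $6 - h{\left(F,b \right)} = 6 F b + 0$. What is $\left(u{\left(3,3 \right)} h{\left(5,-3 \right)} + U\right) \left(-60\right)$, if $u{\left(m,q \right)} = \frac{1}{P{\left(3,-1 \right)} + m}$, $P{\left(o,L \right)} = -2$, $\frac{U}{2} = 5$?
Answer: $-6360$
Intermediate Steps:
$U = 10$ ($U = 2 \cdot 5 = 10$)
$u{\left(m,q \right)} = \frac{1}{-2 + m}$
$h{\left(F,b \right)} = 6 - 6 F b$ ($h{\left(F,b \right)} = 6 - \left(6 F b + 0\right) = 6 - 6 F b$)
$\left(u{\left(3,3 \right)} h{\left(5,-3 \right)} + U\right) \left(-60\right) = \left(\frac{6 - 30 \left(-3\right)}{-2 + 3} + 10\right) \left(-60\right) = \left(\frac{6 + 90}{1} + 10\right) \left(-60\right) = \left(1 \cdot 96 + 10\right) \left(-60\right) = \left(96 + 10\right) \left(-60\right) = 106 \left(-60\right) = -6360$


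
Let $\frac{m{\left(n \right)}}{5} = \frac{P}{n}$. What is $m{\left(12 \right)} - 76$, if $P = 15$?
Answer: $- \frac{279}{4} \approx -69.75$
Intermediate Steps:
$m{\left(n \right)} = \frac{75}{n}$ ($m{\left(n \right)} = 5 \frac{15}{n} = \frac{75}{n}$)
$m{\left(12 \right)} - 76 = \frac{75}{12} - 76 = 75 \cdot \frac{1}{12} - 76 = \frac{25}{4} - 76 = - \frac{279}{4}$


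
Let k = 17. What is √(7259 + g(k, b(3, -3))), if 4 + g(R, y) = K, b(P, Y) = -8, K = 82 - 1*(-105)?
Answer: 61*√2 ≈ 86.267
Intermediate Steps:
K = 187 (K = 82 + 105 = 187)
g(R, y) = 183 (g(R, y) = -4 + 187 = 183)
√(7259 + g(k, b(3, -3))) = √(7259 + 183) = √7442 = 61*√2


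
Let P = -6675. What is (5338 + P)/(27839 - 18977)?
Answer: -191/1266 ≈ -0.15087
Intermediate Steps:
(5338 + P)/(27839 - 18977) = (5338 - 6675)/(27839 - 18977) = -1337/8862 = -1337*1/8862 = -191/1266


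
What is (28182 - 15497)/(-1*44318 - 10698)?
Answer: -12685/55016 ≈ -0.23057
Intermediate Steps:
(28182 - 15497)/(-1*44318 - 10698) = 12685/(-44318 - 10698) = 12685/(-55016) = 12685*(-1/55016) = -12685/55016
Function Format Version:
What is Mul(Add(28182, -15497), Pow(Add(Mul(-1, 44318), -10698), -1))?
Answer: Rational(-12685, 55016) ≈ -0.23057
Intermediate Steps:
Mul(Add(28182, -15497), Pow(Add(Mul(-1, 44318), -10698), -1)) = Mul(12685, Pow(Add(-44318, -10698), -1)) = Mul(12685, Pow(-55016, -1)) = Mul(12685, Rational(-1, 55016)) = Rational(-12685, 55016)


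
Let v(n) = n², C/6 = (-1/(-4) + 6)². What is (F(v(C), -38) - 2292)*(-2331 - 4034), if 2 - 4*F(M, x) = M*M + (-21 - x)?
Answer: 78669215240438445/16384 ≈ 4.8016e+12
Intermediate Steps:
C = 1875/8 (C = 6*(-1/(-4) + 6)² = 6*(-1*(-¼) + 6)² = 6*(¼ + 6)² = 6*(25/4)² = 6*(625/16) = 1875/8 ≈ 234.38)
F(M, x) = 23/4 - M²/4 + x/4 (F(M, x) = ½ - (M*M + (-21 - x))/4 = ½ - (M² + (-21 - x))/4 = ½ - (-21 + M² - x)/4 = ½ + (21/4 - M²/4 + x/4) = 23/4 - M²/4 + x/4)
(F(v(C), -38) - 2292)*(-2331 - 4034) = ((23/4 - ((1875/8)²)²/4 + (¼)*(-38)) - 2292)*(-2331 - 4034) = ((23/4 - (3515625/64)²/4 - 19/2) - 2292)*(-6365) = ((23/4 - ¼*12359619140625/4096 - 19/2) - 2292)*(-6365) = ((23/4 - 12359619140625/16384 - 19/2) - 2292)*(-6365) = (-12359619202065/16384 - 2292)*(-6365) = -12359656754193/16384*(-6365) = 78669215240438445/16384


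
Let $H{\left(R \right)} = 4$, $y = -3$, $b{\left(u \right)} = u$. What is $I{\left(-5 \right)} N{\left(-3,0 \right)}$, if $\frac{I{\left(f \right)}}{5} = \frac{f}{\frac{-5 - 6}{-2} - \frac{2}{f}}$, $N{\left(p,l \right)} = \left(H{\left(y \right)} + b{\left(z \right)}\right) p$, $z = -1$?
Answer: $\frac{2250}{59} \approx 38.136$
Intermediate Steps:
$N{\left(p,l \right)} = 3 p$ ($N{\left(p,l \right)} = \left(4 - 1\right) p = 3 p$)
$I{\left(f \right)} = \frac{5 f}{\frac{11}{2} - \frac{2}{f}}$ ($I{\left(f \right)} = 5 \frac{f}{\frac{-5 - 6}{-2} - \frac{2}{f}} = 5 \frac{f}{\left(-5 - 6\right) \left(- \frac{1}{2}\right) - \frac{2}{f}} = 5 \frac{f}{\left(-11\right) \left(- \frac{1}{2}\right) - \frac{2}{f}} = 5 \frac{f}{\frac{11}{2} - \frac{2}{f}} = \frac{5 f}{\frac{11}{2} - \frac{2}{f}}$)
$I{\left(-5 \right)} N{\left(-3,0 \right)} = \frac{10 \left(-5\right)^{2}}{-4 + 11 \left(-5\right)} 3 \left(-3\right) = 10 \cdot 25 \frac{1}{-4 - 55} \left(-9\right) = 10 \cdot 25 \frac{1}{-59} \left(-9\right) = 10 \cdot 25 \left(- \frac{1}{59}\right) \left(-9\right) = \left(- \frac{250}{59}\right) \left(-9\right) = \frac{2250}{59}$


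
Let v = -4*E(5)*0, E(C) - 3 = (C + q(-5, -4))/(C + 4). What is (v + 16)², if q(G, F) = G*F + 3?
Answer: 256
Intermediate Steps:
q(G, F) = 3 + F*G (q(G, F) = F*G + 3 = 3 + F*G)
E(C) = 3 + (23 + C)/(4 + C) (E(C) = 3 + (C + (3 - 4*(-5)))/(C + 4) = 3 + (C + (3 + 20))/(4 + C) = 3 + (C + 23)/(4 + C) = 3 + (23 + C)/(4 + C))
v = 0 (v = -4*(35 + 4*5)/(4 + 5)*0 = -4*(35 + 20)/9*0 = -4*55/9*0 = -220/9*0 = 0)
(v + 16)² = (0 + 16)² = 16² = 256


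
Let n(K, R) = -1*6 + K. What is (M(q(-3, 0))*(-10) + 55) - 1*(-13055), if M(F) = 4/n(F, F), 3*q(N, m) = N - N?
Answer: 39350/3 ≈ 13117.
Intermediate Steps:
n(K, R) = -6 + K
q(N, m) = 0 (q(N, m) = (N - N)/3 = (1/3)*0 = 0)
M(F) = 4/(-6 + F)
(M(q(-3, 0))*(-10) + 55) - 1*(-13055) = ((4/(-6 + 0))*(-10) + 55) - 1*(-13055) = ((4/(-6))*(-10) + 55) + 13055 = ((4*(-1/6))*(-10) + 55) + 13055 = (-2/3*(-10) + 55) + 13055 = (20/3 + 55) + 13055 = 185/3 + 13055 = 39350/3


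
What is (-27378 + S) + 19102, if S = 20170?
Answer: 11894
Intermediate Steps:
(-27378 + S) + 19102 = (-27378 + 20170) + 19102 = -7208 + 19102 = 11894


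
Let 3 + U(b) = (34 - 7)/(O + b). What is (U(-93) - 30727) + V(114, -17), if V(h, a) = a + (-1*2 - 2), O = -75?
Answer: -1722065/56 ≈ -30751.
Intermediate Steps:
V(h, a) = -4 + a (V(h, a) = a + (-2 - 2) = a - 4 = -4 + a)
U(b) = -3 + 27/(-75 + b) (U(b) = -3 + (34 - 7)/(-75 + b) = -3 + 27/(-75 + b))
(U(-93) - 30727) + V(114, -17) = (3*(84 - 1*(-93))/(-75 - 93) - 30727) + (-4 - 17) = (3*(84 + 93)/(-168) - 30727) - 21 = (3*(-1/168)*177 - 30727) - 21 = (-177/56 - 30727) - 21 = -1720889/56 - 21 = -1722065/56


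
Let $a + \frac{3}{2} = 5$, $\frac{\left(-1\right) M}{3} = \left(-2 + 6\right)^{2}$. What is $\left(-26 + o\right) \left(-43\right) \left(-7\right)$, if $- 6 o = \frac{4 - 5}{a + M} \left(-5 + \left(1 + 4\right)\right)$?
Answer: $-7826$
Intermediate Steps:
$M = -48$ ($M = - 3 \left(-2 + 6\right)^{2} = - 3 \cdot 4^{2} = \left(-3\right) 16 = -48$)
$a = \frac{7}{2}$ ($a = - \frac{3}{2} + 5 = \frac{7}{2} \approx 3.5$)
$o = 0$ ($o = - \frac{\frac{4 - 5}{\frac{7}{2} - 48} \left(-5 + \left(1 + 4\right)\right)}{6} = - \frac{- \frac{1}{- \frac{89}{2}} \left(-5 + 5\right)}{6} = - \frac{\left(-1\right) \left(- \frac{2}{89}\right) 0}{6} = - \frac{\frac{2}{89} \cdot 0}{6} = \left(- \frac{1}{6}\right) 0 = 0$)
$\left(-26 + o\right) \left(-43\right) \left(-7\right) = \left(-26 + 0\right) \left(-43\right) \left(-7\right) = \left(-26\right) \left(-43\right) \left(-7\right) = 1118 \left(-7\right) = -7826$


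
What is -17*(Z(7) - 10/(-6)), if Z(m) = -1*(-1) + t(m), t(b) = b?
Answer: -493/3 ≈ -164.33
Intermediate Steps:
Z(m) = 1 + m (Z(m) = -1*(-1) + m = 1 + m)
-17*(Z(7) - 10/(-6)) = -17*((1 + 7) - 10/(-6)) = -17*(8 - 10*(-⅙)) = -17*(8 + 5/3) = -17*29/3 = -493/3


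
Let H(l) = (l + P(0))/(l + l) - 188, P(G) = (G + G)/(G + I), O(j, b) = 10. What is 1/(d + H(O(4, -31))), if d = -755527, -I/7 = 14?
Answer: -2/1511429 ≈ -1.3233e-6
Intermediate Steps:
I = -98 (I = -7*14 = -98)
P(G) = 2*G/(-98 + G) (P(G) = (G + G)/(G - 98) = (2*G)/(-98 + G) = 2*G/(-98 + G))
H(l) = -375/2 (H(l) = (l + 2*0/(-98 + 0))/(l + l) - 188 = (l + 2*0/(-98))/((2*l)) - 188 = (l + 2*0*(-1/98))*(1/(2*l)) - 188 = (l + 0)*(1/(2*l)) - 188 = l*(1/(2*l)) - 188 = ½ - 188 = -375/2)
1/(d + H(O(4, -31))) = 1/(-755527 - 375/2) = 1/(-1511429/2) = -2/1511429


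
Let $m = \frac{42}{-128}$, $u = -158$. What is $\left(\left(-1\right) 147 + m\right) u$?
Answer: $\frac{744891}{32} \approx 23278.0$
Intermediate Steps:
$m = - \frac{21}{64}$ ($m = 42 \left(- \frac{1}{128}\right) = - \frac{21}{64} \approx -0.32813$)
$\left(\left(-1\right) 147 + m\right) u = \left(\left(-1\right) 147 - \frac{21}{64}\right) \left(-158\right) = \left(-147 - \frac{21}{64}\right) \left(-158\right) = \left(- \frac{9429}{64}\right) \left(-158\right) = \frac{744891}{32}$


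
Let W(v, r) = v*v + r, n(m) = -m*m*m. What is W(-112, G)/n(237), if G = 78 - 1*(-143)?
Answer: -4255/4437351 ≈ -0.00095891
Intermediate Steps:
G = 221 (G = 78 + 143 = 221)
n(m) = -m**3 (n(m) = -m**2*m = -m**3)
W(v, r) = r + v**2 (W(v, r) = v**2 + r = r + v**2)
W(-112, G)/n(237) = (221 + (-112)**2)/((-1*237**3)) = (221 + 12544)/((-1*13312053)) = 12765/(-13312053) = 12765*(-1/13312053) = -4255/4437351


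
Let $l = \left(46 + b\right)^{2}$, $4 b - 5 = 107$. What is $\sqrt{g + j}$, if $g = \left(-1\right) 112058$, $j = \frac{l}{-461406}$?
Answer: $\frac{2 i \sqrt{1491040381944234}}{230703} \approx 334.75 i$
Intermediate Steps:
$b = 28$ ($b = \frac{5}{4} + \frac{1}{4} \cdot 107 = \frac{5}{4} + \frac{107}{4} = 28$)
$l = 5476$ ($l = \left(46 + 28\right)^{2} = 74^{2} = 5476$)
$j = - \frac{2738}{230703}$ ($j = \frac{5476}{-461406} = 5476 \left(- \frac{1}{461406}\right) = - \frac{2738}{230703} \approx -0.011868$)
$g = -112058$
$\sqrt{g + j} = \sqrt{-112058 - \frac{2738}{230703}} = \sqrt{- \frac{25852119512}{230703}} = \frac{2 i \sqrt{1491040381944234}}{230703}$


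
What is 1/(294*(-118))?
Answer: -1/34692 ≈ -2.8825e-5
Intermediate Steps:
1/(294*(-118)) = 1/(-34692) = -1/34692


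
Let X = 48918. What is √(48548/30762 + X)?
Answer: 4*√80369146418/5127 ≈ 221.18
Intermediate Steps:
√(48548/30762 + X) = √(48548/30762 + 48918) = √(48548*(1/30762) + 48918) = √(24274/15381 + 48918) = √(752432032/15381) = 4*√80369146418/5127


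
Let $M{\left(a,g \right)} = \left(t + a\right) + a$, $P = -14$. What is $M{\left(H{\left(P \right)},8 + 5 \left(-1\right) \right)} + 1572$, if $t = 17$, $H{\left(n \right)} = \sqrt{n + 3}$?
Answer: $1589 + 2 i \sqrt{11} \approx 1589.0 + 6.6332 i$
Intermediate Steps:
$H{\left(n \right)} = \sqrt{3 + n}$
$M{\left(a,g \right)} = 17 + 2 a$ ($M{\left(a,g \right)} = \left(17 + a\right) + a = 17 + 2 a$)
$M{\left(H{\left(P \right)},8 + 5 \left(-1\right) \right)} + 1572 = \left(17 + 2 \sqrt{3 - 14}\right) + 1572 = \left(17 + 2 \sqrt{-11}\right) + 1572 = \left(17 + 2 i \sqrt{11}\right) + 1572 = 1589 + 2 i \sqrt{11}$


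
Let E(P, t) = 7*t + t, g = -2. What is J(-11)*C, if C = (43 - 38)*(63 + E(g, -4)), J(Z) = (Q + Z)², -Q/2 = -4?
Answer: 1395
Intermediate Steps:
E(P, t) = 8*t
Q = 8 (Q = -2*(-4) = 8)
J(Z) = (8 + Z)²
C = 155 (C = (43 - 38)*(63 + 8*(-4)) = 5*(63 - 32) = 5*31 = 155)
J(-11)*C = (8 - 11)²*155 = (-3)²*155 = 9*155 = 1395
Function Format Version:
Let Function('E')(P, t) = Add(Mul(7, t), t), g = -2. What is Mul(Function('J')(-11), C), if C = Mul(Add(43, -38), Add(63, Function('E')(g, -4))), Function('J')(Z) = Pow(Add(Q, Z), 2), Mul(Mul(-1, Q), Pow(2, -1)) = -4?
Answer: 1395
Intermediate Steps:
Function('E')(P, t) = Mul(8, t)
Q = 8 (Q = Mul(-2, -4) = 8)
Function('J')(Z) = Pow(Add(8, Z), 2)
C = 155 (C = Mul(Add(43, -38), Add(63, Mul(8, -4))) = Mul(5, Add(63, -32)) = Mul(5, 31) = 155)
Mul(Function('J')(-11), C) = Mul(Pow(Add(8, -11), 2), 155) = Mul(Pow(-3, 2), 155) = Mul(9, 155) = 1395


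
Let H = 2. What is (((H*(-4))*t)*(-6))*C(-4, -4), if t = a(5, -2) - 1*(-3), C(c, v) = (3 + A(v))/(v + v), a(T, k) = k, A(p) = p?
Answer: 6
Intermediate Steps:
C(c, v) = (3 + v)/(2*v) (C(c, v) = (3 + v)/(v + v) = (3 + v)/((2*v)) = (3 + v)*(1/(2*v)) = (3 + v)/(2*v))
t = 1 (t = -2 - 1*(-3) = -2 + 3 = 1)
(((H*(-4))*t)*(-6))*C(-4, -4) = (((2*(-4))*1)*(-6))*((1/2)*(3 - 4)/(-4)) = (-8*1*(-6))*((1/2)*(-1/4)*(-1)) = -8*(-6)*(1/8) = 48*(1/8) = 6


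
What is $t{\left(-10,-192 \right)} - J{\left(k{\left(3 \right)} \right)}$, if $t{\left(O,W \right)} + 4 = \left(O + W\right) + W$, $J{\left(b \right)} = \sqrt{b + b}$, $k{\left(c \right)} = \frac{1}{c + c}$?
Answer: $-398 - \frac{\sqrt{3}}{3} \approx -398.58$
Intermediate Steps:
$k{\left(c \right)} = \frac{1}{2 c}$
$J{\left(b \right)} = \sqrt{2} \sqrt{b}$ ($J{\left(b \right)} = \sqrt{2 b} = \sqrt{2} \sqrt{b}$)
$t{\left(O,W \right)} = -4 + O + 2 W$ ($t{\left(O,W \right)} = -4 + \left(\left(O + W\right) + W\right) = -4 + \left(O + 2 W\right) = -4 + O + 2 W$)
$t{\left(-10,-192 \right)} - J{\left(k{\left(3 \right)} \right)} = \left(-4 - 10 + 2 \left(-192\right)\right) - \sqrt{2} \sqrt{\frac{1}{2 \cdot 3}} = \left(-4 - 10 - 384\right) - \sqrt{2} \sqrt{\frac{1}{2} \cdot \frac{1}{3}} = -398 - \frac{\sqrt{2}}{\sqrt{6}} = -398 - \sqrt{2} \frac{\sqrt{6}}{6} = -398 - \frac{\sqrt{3}}{3}$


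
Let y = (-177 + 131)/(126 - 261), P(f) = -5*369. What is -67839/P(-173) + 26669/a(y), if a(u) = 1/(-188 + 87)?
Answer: -1656522322/615 ≈ -2.6935e+6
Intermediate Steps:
P(f) = -1845
y = 46/135 (y = -46/(-135) = -46*(-1/135) = 46/135 ≈ 0.34074)
a(u) = -1/101 (a(u) = 1/(-101) = -1/101)
-67839/P(-173) + 26669/a(y) = -67839/(-1845) + 26669/(-1/101) = -67839*(-1/1845) + 26669*(-101) = 22613/615 - 2693569 = -1656522322/615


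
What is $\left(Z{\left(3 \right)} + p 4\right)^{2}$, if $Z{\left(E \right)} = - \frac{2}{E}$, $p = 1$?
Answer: $\frac{100}{9} \approx 11.111$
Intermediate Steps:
$\left(Z{\left(3 \right)} + p 4\right)^{2} = \left(- \frac{2}{3} + 1 \cdot 4\right)^{2} = \left(\left(-2\right) \frac{1}{3} + 4\right)^{2} = \left(- \frac{2}{3} + 4\right)^{2} = \left(\frac{10}{3}\right)^{2} = \frac{100}{9}$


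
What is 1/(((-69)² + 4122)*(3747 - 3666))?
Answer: 1/719523 ≈ 1.3898e-6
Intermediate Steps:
1/(((-69)² + 4122)*(3747 - 3666)) = 1/((4761 + 4122)*81) = 1/(8883*81) = 1/719523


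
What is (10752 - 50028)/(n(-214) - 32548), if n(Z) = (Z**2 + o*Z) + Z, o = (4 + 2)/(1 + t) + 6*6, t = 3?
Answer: -39276/5009 ≈ -7.8411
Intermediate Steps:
o = 75/2 (o = (4 + 2)/(1 + 3) + 6*6 = 6/4 + 36 = 6*(1/4) + 36 = 3/2 + 36 = 75/2 ≈ 37.500)
n(Z) = Z**2 + 77*Z/2 (n(Z) = (Z**2 + 75*Z/2) + Z = Z**2 + 77*Z/2)
(10752 - 50028)/(n(-214) - 32548) = (10752 - 50028)/((1/2)*(-214)*(77 + 2*(-214)) - 32548) = -39276/((1/2)*(-214)*(77 - 428) - 32548) = -39276/((1/2)*(-214)*(-351) - 32548) = -39276/(37557 - 32548) = -39276/5009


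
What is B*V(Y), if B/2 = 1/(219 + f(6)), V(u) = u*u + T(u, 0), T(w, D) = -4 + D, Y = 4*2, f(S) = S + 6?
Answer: 40/77 ≈ 0.51948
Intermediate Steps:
f(S) = 6 + S
Y = 8
V(u) = -4 + u² (V(u) = u*u + (-4 + 0) = u² - 4 = -4 + u²)
B = 2/231 (B = 2/(219 + (6 + 6)) = 2/(219 + 12) = 2/231 ≈ 0.0086580)
B*V(Y) = 2*(-4 + 8²)/231 = 2*(-4 + 64)/231 = (2/231)*60 = 40/77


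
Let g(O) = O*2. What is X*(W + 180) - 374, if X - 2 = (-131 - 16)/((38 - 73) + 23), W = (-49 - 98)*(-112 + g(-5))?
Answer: 515501/2 ≈ 2.5775e+5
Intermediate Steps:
g(O) = 2*O
W = 17934 (W = (-49 - 98)*(-112 + 2*(-5)) = -147*(-112 - 10) = -147*(-122) = 17934)
X = 57/4 (X = 2 + (-131 - 16)/((38 - 73) + 23) = 2 - 147/(-35 + 23) = 2 - 147/(-12) = 2 - 147*(-1/12) = 2 + 49/4 = 57/4 ≈ 14.250)
X*(W + 180) - 374 = 57*(17934 + 180)/4 - 374 = (57/4)*18114 - 374 = 516249/2 - 374 = 515501/2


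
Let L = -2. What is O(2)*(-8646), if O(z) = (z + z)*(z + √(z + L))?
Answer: -69168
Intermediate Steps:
O(z) = 2*z*(z + √(-2 + z)) (O(z) = (z + z)*(z + √(z - 2)) = (2*z)*(z + √(-2 + z)) = 2*z*(z + √(-2 + z)))
O(2)*(-8646) = (2*2*(2 + √(-2 + 2)))*(-8646) = (2*2*(2 + √0))*(-8646) = (2*2*(2 + 0))*(-8646) = (2*2*2)*(-8646) = 8*(-8646) = -69168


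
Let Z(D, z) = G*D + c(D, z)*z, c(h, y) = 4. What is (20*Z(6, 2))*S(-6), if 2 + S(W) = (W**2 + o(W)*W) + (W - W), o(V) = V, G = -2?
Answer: -5600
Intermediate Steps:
Z(D, z) = -2*D + 4*z
S(W) = -2 + 2*W**2 (S(W) = -2 + ((W**2 + W*W) + (W - W)) = -2 + ((W**2 + W**2) + 0) = -2 + (2*W**2 + 0) = -2 + 2*W**2)
(20*Z(6, 2))*S(-6) = (20*(-2*6 + 4*2))*(-2 + 2*(-6)**2) = (20*(-12 + 8))*(-2 + 2*36) = (20*(-4))*(-2 + 72) = -80*70 = -5600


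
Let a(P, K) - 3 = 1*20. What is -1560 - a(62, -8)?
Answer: -1583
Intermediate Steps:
a(P, K) = 23 (a(P, K) = 3 + 1*20 = 3 + 20 = 23)
-1560 - a(62, -8) = -1560 - 1*23 = -1560 - 23 = -1583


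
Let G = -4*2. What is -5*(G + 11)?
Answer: -15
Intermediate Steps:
G = -8
-5*(G + 11) = -5*(-8 + 11) = -5*3 = -15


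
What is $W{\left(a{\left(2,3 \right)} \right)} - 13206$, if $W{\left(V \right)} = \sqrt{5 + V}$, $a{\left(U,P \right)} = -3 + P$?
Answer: $-13206 + \sqrt{5} \approx -13204.0$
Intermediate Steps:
$W{\left(a{\left(2,3 \right)} \right)} - 13206 = \sqrt{5 + \left(-3 + 3\right)} - 13206 = \sqrt{5 + 0} - 13206 = \sqrt{5} - 13206 = -13206 + \sqrt{5}$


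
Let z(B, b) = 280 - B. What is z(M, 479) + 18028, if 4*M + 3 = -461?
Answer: 18424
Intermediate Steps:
M = -116 (M = -¾ + (¼)*(-461) = -¾ - 461/4 = -116)
z(M, 479) + 18028 = (280 - 1*(-116)) + 18028 = (280 + 116) + 18028 = 396 + 18028 = 18424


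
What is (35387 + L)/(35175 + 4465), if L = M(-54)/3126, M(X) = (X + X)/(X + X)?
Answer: 110619763/123914640 ≈ 0.89271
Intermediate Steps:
M(X) = 1 (M(X) = (2*X)/((2*X)) = (2*X)*(1/(2*X)) = 1)
L = 1/3126 ≈ 0.00031990
(35387 + L)/(35175 + 4465) = (35387 + 1/3126)/(35175 + 4465) = (110619763/3126)/39640 = (110619763/3126)*(1/39640) = 110619763/123914640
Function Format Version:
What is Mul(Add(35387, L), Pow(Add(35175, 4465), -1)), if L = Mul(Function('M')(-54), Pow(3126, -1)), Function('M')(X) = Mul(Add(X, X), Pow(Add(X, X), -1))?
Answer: Rational(110619763, 123914640) ≈ 0.89271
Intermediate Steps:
Function('M')(X) = 1 (Function('M')(X) = Mul(Mul(2, X), Pow(Mul(2, X), -1)) = Mul(Mul(2, X), Mul(Rational(1, 2), Pow(X, -1))) = 1)
L = Rational(1, 3126) (L = Mul(1, Pow(3126, -1)) = Mul(1, Rational(1, 3126)) = Rational(1, 3126) ≈ 0.00031990)
Mul(Add(35387, L), Pow(Add(35175, 4465), -1)) = Mul(Add(35387, Rational(1, 3126)), Pow(Add(35175, 4465), -1)) = Mul(Rational(110619763, 3126), Pow(39640, -1)) = Mul(Rational(110619763, 3126), Rational(1, 39640)) = Rational(110619763, 123914640)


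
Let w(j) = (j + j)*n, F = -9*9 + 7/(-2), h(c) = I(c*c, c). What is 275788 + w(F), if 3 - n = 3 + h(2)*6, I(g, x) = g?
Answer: 279844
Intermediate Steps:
h(c) = c² (h(c) = c*c = c²)
n = -24 (n = 3 - (3 + 2²*6) = 3 - (3 + 4*6) = 3 - (3 + 24) = 3 - 1*27 = 3 - 27 = -24)
F = -169/2 (F = -81 + 7*(-½) = -81 - 7/2 = -169/2 ≈ -84.500)
w(j) = -48*j (w(j) = (j + j)*(-24) = (2*j)*(-24) = -48*j)
275788 + w(F) = 275788 - 48*(-169/2) = 275788 + 4056 = 279844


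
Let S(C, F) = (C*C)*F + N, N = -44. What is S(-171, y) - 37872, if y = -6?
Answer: -213362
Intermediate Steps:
S(C, F) = -44 + F*C² (S(C, F) = (C*C)*F - 44 = C²*F - 44 = F*C² - 44 = -44 + F*C²)
S(-171, y) - 37872 = (-44 - 6*(-171)²) - 37872 = (-44 - 6*29241) - 37872 = (-44 - 175446) - 37872 = -175490 - 37872 = -213362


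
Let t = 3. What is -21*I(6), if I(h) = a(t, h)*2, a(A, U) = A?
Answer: -126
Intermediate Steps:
I(h) = 6 (I(h) = 3*2 = 6)
-21*I(6) = -21*6 = -126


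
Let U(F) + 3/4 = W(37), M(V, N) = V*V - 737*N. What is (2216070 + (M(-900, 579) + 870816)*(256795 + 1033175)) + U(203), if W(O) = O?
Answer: 6470978253265/4 ≈ 1.6177e+12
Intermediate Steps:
M(V, N) = V**2 - 737*N
U(F) = 145/4 (U(F) = -3/4 + 37 = 145/4)
(2216070 + (M(-900, 579) + 870816)*(256795 + 1033175)) + U(203) = (2216070 + (((-900)**2 - 737*579) + 870816)*(256795 + 1033175)) + 145/4 = (2216070 + ((810000 - 426723) + 870816)*1289970) + 145/4 = (2216070 + (383277 + 870816)*1289970) + 145/4 = (2216070 + 1254093*1289970) + 145/4 = (2216070 + 1617742347210) + 145/4 = 1617744563280 + 145/4 = 6470978253265/4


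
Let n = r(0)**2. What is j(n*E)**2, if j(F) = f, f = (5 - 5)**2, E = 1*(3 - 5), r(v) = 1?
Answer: 0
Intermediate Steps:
E = -2 (E = 1*(-2) = -2)
f = 0 (f = 0**2 = 0)
n = 1 (n = 1**2 = 1)
j(F) = 0
j(n*E)**2 = 0**2 = 0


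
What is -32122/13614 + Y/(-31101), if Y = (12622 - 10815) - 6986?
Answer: -51584412/23522723 ≈ -2.1930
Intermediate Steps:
Y = -5179 (Y = 1807 - 6986 = -5179)
-32122/13614 + Y/(-31101) = -32122/13614 - 5179/(-31101) = -32122*1/13614 - 5179*(-1/31101) = -16061/6807 + 5179/31101 = -51584412/23522723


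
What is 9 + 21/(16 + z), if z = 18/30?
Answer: 852/83 ≈ 10.265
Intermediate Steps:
z = ⅗ (z = 18*(1/30) = ⅗ ≈ 0.60000)
9 + 21/(16 + z) = 9 + 21/(16 + ⅗) = 9 + 21/(83/5) = 9 + (5/83)*21 = 9 + 105/83 = 852/83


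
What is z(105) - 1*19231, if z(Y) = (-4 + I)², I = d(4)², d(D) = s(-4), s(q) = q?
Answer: -19087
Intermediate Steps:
d(D) = -4
I = 16 (I = (-4)² = 16)
z(Y) = 144 (z(Y) = (-4 + 16)² = 12² = 144)
z(105) - 1*19231 = 144 - 1*19231 = 144 - 19231 = -19087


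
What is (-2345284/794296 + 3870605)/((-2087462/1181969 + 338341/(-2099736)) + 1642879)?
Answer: 953765680393966132717308/404825851367488694005925 ≈ 2.3560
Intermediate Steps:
(-2345284/794296 + 3870605)/((-2087462/1181969 + 338341/(-2099736)) + 1642879) = (-2345284/794296 + 3870605)/((-2087462*1/1181969 + 338341*(-1/2099736)) + 1642879) = (-1*586321/198574 + 3870605)/((-2087462/1181969 - 338341/2099736) + 1642879) = (-586321/198574 + 3870605)/(-4783027683461/2481822860184 + 1642879) = 768600930949/(198574*(4077329875688546275/2481822860184)) = (768600930949/198574)*(2481822860184/4077329875688546275) = 953765680393966132717308/404825851367488694005925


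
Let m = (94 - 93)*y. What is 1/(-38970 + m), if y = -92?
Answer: -1/39062 ≈ -2.5600e-5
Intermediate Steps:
m = -92 (m = (94 - 93)*(-92) = 1*(-92) = -92)
1/(-38970 + m) = 1/(-38970 - 92) = 1/(-39062) = -1/39062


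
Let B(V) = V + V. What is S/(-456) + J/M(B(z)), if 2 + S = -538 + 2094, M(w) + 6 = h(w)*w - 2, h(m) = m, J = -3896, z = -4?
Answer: -38825/532 ≈ -72.979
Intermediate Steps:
B(V) = 2*V
M(w) = -8 + w² (M(w) = -6 + (w*w - 2) = -6 + (w² - 2) = -6 + (-2 + w²) = -8 + w²)
S = 1554 (S = -2 + (-538 + 2094) = -2 + 1556 = 1554)
S/(-456) + J/M(B(z)) = 1554/(-456) - 3896/(-8 + (2*(-4))²) = 1554*(-1/456) - 3896/(-8 + (-8)²) = -259/76 - 3896/(-8 + 64) = -259/76 - 3896/56 = -259/76 - 3896*1/56 = -259/76 - 487/7 = -38825/532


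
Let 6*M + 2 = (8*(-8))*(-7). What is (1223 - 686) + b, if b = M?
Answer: 1834/3 ≈ 611.33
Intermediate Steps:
M = 223/3 (M = -⅓ + ((8*(-8))*(-7))/6 = -⅓ + (-64*(-7))/6 = -⅓ + (⅙)*448 = -⅓ + 224/3 = 223/3 ≈ 74.333)
b = 223/3 ≈ 74.333
(1223 - 686) + b = (1223 - 686) + 223/3 = 537 + 223/3 = 1834/3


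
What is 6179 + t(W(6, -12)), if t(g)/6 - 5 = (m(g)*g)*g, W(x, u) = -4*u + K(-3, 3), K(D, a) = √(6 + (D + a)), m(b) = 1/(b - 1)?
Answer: 14326391/2203 + 13212*√6/2203 ≈ 6517.8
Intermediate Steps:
m(b) = 1/(-1 + b)
K(D, a) = √(6 + D + a)
W(x, u) = √6 - 4*u (W(x, u) = -4*u + √(6 - 3 + 3) = -4*u + √6 = √6 - 4*u)
t(g) = 30 + 6*g²/(-1 + g) (t(g) = 30 + 6*((g/(-1 + g))*g) = 30 + 6*(g²/(-1 + g)) = 30 + 6*g²/(-1 + g))
6179 + t(W(6, -12)) = 6179 + 6*(-5 + (√6 - 4*(-12))² + 5*(√6 - 4*(-12)))/(-1 + (√6 - 4*(-12))) = 6179 + 6*(-5 + (√6 + 48)² + 5*(√6 + 48))/(-1 + (√6 + 48)) = 6179 + 6*(-5 + (48 + √6)² + 5*(48 + √6))/(-1 + (48 + √6)) = 6179 + 6*(-5 + (48 + √6)² + (240 + 5*√6))/(47 + √6) = 6179 + 6*(235 + (48 + √6)² + 5*√6)/(47 + √6)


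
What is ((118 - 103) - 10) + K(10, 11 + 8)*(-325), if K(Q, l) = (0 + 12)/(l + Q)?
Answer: -3755/29 ≈ -129.48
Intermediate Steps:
K(Q, l) = 12/(Q + l)
((118 - 103) - 10) + K(10, 11 + 8)*(-325) = ((118 - 103) - 10) + (12/(10 + (11 + 8)))*(-325) = (15 - 10) + (12/(10 + 19))*(-325) = 5 + (12/29)*(-325) = 5 - 3900/29 = -3755/29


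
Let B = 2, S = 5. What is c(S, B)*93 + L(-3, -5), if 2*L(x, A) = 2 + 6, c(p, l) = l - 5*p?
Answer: -2135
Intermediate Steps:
L(x, A) = 4 (L(x, A) = (2 + 6)/2 = (½)*8 = 4)
c(S, B)*93 + L(-3, -5) = (2 - 5*5)*93 + 4 = (2 - 25)*93 + 4 = -23*93 + 4 = -2139 + 4 = -2135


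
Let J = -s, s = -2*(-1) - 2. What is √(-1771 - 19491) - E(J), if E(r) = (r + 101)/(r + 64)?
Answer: -101/64 + I*√21262 ≈ -1.5781 + 145.81*I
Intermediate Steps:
s = 0 (s = 2 - 2 = 0)
J = 0 (J = -1*0 = 0)
E(r) = (101 + r)/(64 + r)
√(-1771 - 19491) - E(J) = √(-1771 - 19491) - (101 + 0)/(64 + 0) = √(-21262) - 101/64 = I*√21262 - 101/64 = -101/64 + I*√21262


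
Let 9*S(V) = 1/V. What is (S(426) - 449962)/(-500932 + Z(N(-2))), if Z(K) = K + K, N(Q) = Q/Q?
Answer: 1725154307/1920565620 ≈ 0.89825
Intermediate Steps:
S(V) = 1/(9*V)
N(Q) = 1
Z(K) = 2*K
(S(426) - 449962)/(-500932 + Z(N(-2))) = ((⅑)/426 - 449962)/(-500932 + 2*1) = ((⅑)*(1/426) - 449962)/(-500932 + 2) = (1/3834 - 449962)/(-500930) = -1725154307/3834*(-1/500930) = 1725154307/1920565620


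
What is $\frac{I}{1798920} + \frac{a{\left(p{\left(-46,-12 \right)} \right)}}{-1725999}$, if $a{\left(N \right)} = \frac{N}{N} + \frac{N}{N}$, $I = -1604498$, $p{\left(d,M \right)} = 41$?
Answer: $- \frac{461560923557}{517489020180} \approx -0.89192$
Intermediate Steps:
$a{\left(N \right)} = 2$ ($a{\left(N \right)} = 1 + 1 = 2$)
$\frac{I}{1798920} + \frac{a{\left(p{\left(-46,-12 \right)} \right)}}{-1725999} = - \frac{1604498}{1798920} + \frac{2}{-1725999} = \left(-1604498\right) \frac{1}{1798920} + 2 \left(- \frac{1}{1725999}\right) = - \frac{802249}{899460} - \frac{2}{1725999} = - \frac{461560923557}{517489020180}$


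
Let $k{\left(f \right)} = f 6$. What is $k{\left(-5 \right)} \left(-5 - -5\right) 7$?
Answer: $0$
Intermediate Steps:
$k{\left(f \right)} = 6 f$
$k{\left(-5 \right)} \left(-5 - -5\right) 7 = 6 \left(-5\right) \left(-5 - -5\right) 7 = - 30 \left(-5 + 5\right) 7 = \left(-30\right) 0 \cdot 7 = 0 \cdot 7 = 0$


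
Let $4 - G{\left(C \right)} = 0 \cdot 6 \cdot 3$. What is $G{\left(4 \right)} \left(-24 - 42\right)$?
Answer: $-264$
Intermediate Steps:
$G{\left(C \right)} = 4$ ($G{\left(C \right)} = 4 - 0 \cdot 6 \cdot 3 = 4 - 0 \cdot 3 = 4 - 0 = 4 + 0 = 4$)
$G{\left(4 \right)} \left(-24 - 42\right) = 4 \left(-24 - 42\right) = 4 \left(-66\right) = -264$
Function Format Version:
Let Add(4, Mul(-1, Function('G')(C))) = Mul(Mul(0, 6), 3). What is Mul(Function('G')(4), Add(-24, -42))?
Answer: -264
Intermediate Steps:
Function('G')(C) = 4 (Function('G')(C) = Add(4, Mul(-1, Mul(Mul(0, 6), 3))) = Add(4, Mul(-1, Mul(0, 3))) = Add(4, Mul(-1, 0)) = Add(4, 0) = 4)
Mul(Function('G')(4), Add(-24, -42)) = Mul(4, Add(-24, -42)) = Mul(4, -66) = -264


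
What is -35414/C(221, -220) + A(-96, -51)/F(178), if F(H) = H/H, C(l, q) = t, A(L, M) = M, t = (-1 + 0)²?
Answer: -35465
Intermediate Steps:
t = 1 (t = (-1)² = 1)
C(l, q) = 1
F(H) = 1
-35414/C(221, -220) + A(-96, -51)/F(178) = -35414/1 - 51/1 = -35414*1 - 51*1 = -35414 - 51 = -35465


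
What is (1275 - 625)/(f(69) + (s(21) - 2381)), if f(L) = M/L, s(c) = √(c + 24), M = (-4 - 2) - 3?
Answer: -818751700/2999290951 - 1031550*√5/2999290951 ≈ -0.27375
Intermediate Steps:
M = -9 (M = -6 - 3 = -9)
s(c) = √(24 + c)
f(L) = -9/L
(1275 - 625)/(f(69) + (s(21) - 2381)) = (1275 - 625)/(-9/69 + (√(24 + 21) - 2381)) = 650/(-9*1/69 + (√45 - 2381)) = 650/(-3/23 + (3*√5 - 2381)) = 650/(-3/23 + (-2381 + 3*√5)) = 650/(-54766/23 + 3*√5)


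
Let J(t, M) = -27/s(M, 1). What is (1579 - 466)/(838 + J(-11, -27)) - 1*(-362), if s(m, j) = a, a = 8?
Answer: 2425978/6677 ≈ 363.33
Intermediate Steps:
s(m, j) = 8
J(t, M) = -27/8
(1579 - 466)/(838 + J(-11, -27)) - 1*(-362) = (1579 - 466)/(838 - 27/8) - 1*(-362) = 1113/(6677/8) + 362 = 1113*(8/6677) + 362 = 8904/6677 + 362 = 2425978/6677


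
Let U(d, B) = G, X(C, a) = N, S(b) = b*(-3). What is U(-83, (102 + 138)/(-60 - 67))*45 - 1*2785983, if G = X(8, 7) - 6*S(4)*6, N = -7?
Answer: -2766858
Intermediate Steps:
S(b) = -3*b
X(C, a) = -7
G = 425 (G = -7 - 6*(-3*4)*6 = -7 - 6*(-12)*6 = -7 - (-72)*6 = -7 - 1*(-432) = -7 + 432 = 425)
U(d, B) = 425
U(-83, (102 + 138)/(-60 - 67))*45 - 1*2785983 = 425*45 - 1*2785983 = 19125 - 2785983 = -2766858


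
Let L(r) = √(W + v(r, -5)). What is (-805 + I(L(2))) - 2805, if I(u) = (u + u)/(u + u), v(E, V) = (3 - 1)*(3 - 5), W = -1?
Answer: -3609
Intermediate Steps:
v(E, V) = -4 (v(E, V) = 2*(-2) = -4)
L(r) = I*√5 (L(r) = √(-1 - 4) = √(-5) = I*√5)
I(u) = 1 (I(u) = (2*u)/((2*u)) = (2*u)*(1/(2*u)) = 1)
(-805 + I(L(2))) - 2805 = (-805 + 1) - 2805 = -804 - 2805 = -3609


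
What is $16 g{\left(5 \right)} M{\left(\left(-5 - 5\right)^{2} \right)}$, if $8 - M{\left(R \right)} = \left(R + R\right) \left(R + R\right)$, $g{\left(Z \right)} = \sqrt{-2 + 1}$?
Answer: $- 639872 i \approx - 6.3987 \cdot 10^{5} i$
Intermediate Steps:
$g{\left(Z \right)} = i$ ($g{\left(Z \right)} = \sqrt{-1} = i$)
$M{\left(R \right)} = 8 - 4 R^{2}$ ($M{\left(R \right)} = 8 - \left(R + R\right) \left(R + R\right) = 8 - 2 R 2 R = 8 - 4 R^{2}$)
$16 g{\left(5 \right)} M{\left(\left(-5 - 5\right)^{2} \right)} = 16 i \left(8 - 4 \left(\left(-5 - 5\right)^{2}\right)^{2}\right) = 16 i \left(8 - 4 \left(\left(-10\right)^{2}\right)^{2}\right) = 16 i \left(8 - 4 \cdot 100^{2}\right) = 16 i \left(8 - 40000\right) = 16 i \left(-39992\right) = - 639872 i$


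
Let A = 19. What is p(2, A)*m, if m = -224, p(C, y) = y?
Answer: -4256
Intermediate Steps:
p(2, A)*m = 19*(-224) = -4256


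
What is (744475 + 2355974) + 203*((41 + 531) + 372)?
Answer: 3292081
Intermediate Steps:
(744475 + 2355974) + 203*((41 + 531) + 372) = 3100449 + 203*(572 + 372) = 3100449 + 203*944 = 3100449 + 191632 = 3292081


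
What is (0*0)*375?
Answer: 0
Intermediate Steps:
(0*0)*375 = 0*375 = 0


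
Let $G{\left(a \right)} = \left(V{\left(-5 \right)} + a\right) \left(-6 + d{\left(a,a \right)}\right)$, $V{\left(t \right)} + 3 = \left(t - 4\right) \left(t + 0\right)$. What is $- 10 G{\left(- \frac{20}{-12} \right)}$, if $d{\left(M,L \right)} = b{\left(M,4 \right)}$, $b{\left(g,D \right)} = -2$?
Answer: $\frac{10480}{3} \approx 3493.3$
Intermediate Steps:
$V{\left(t \right)} = -3 + t \left(-4 + t\right)$ ($V{\left(t \right)} = -3 + \left(t - 4\right) \left(t + 0\right) = -3 + \left(-4 + t\right) t = -3 + t \left(-4 + t\right)$)
$d{\left(M,L \right)} = -2$
$G{\left(a \right)} = -336 - 8 a$ ($G{\left(a \right)} = \left(\left(-3 + \left(-5\right)^{2} - -20\right) + a\right) \left(-6 - 2\right) = \left(\left(-3 + 25 + 20\right) + a\right) \left(-8\right) = \left(42 + a\right) \left(-8\right) = -336 - 8 a$)
$- 10 G{\left(- \frac{20}{-12} \right)} = - 10 \left(-336 - 8 \left(- \frac{20}{-12}\right)\right) = - 10 \left(-336 - 8 \left(\left(-20\right) \left(- \frac{1}{12}\right)\right)\right) = - 10 \left(-336 - \frac{40}{3}\right) = \left(-10\right) \left(- \frac{1048}{3}\right) = \frac{10480}{3}$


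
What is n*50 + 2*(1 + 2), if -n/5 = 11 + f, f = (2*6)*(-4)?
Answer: 9256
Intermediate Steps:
f = -48 (f = 12*(-4) = -48)
n = 185 (n = -5*(11 - 48) = -5*(-37) = 185)
n*50 + 2*(1 + 2) = 185*50 + 2*(1 + 2) = 9250 + 2*3 = 9250 + 6 = 9256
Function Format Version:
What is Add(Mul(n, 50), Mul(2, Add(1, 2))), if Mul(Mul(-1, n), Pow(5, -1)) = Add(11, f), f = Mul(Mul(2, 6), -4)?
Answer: 9256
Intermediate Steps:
f = -48 (f = Mul(12, -4) = -48)
n = 185 (n = Mul(-5, Add(11, -48)) = Mul(-5, -37) = 185)
Add(Mul(n, 50), Mul(2, Add(1, 2))) = Add(Mul(185, 50), Mul(2, Add(1, 2))) = Add(9250, Mul(2, 3)) = Add(9250, 6) = 9256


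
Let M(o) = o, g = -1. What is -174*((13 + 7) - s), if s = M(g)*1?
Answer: -3654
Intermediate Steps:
s = -1 (s = -1*1 = -1)
-174*((13 + 7) - s) = -174*((13 + 7) - 1*(-1)) = -174*(20 + 1) = -174*21 = -3654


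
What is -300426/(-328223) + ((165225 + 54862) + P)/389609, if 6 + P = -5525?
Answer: 26781555346/18268376401 ≈ 1.4660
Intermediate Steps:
P = -5531 (P = -6 - 5525 = -5531)
-300426/(-328223) + ((165225 + 54862) + P)/389609 = -300426/(-328223) + ((165225 + 54862) - 5531)/389609 = -300426*(-1/328223) + (220087 - 5531)*(1/389609) = 42918/46889 + 214556*(1/389609) = 42918/46889 + 214556/389609 = 26781555346/18268376401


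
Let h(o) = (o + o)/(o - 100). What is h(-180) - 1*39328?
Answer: -275287/7 ≈ -39327.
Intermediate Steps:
h(o) = 2*o/(-100 + o) (h(o) = (2*o)/(-100 + o) = 2*o/(-100 + o))
h(-180) - 1*39328 = 2*(-180)/(-100 - 180) - 1*39328 = 2*(-180)/(-280) - 39328 = 2*(-180)*(-1/280) - 39328 = 9/7 - 39328 = -275287/7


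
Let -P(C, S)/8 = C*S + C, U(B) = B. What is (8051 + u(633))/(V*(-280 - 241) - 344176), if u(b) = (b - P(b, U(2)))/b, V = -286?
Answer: -6/145 ≈ -0.041379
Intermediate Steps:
P(C, S) = -8*C - 8*C*S (P(C, S) = -8*(C*S + C) = -8*(C + C*S) = -8*C - 8*C*S)
u(b) = 25 (u(b) = (b - (-8)*b*(1 + 2))/b = (b - (-8)*b*3)/b = (b - (-24)*b)/b = (b + 24*b)/b = (25*b)/b = 25)
(8051 + u(633))/(V*(-280 - 241) - 344176) = (8051 + 25)/(-286*(-280 - 241) - 344176) = 8076/(-286*(-521) - 344176) = 8076/(149006 - 344176) = 8076/(-195170) = 8076*(-1/195170) = -6/145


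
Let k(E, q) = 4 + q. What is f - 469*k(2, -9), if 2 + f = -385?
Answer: 1958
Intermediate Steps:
f = -387 (f = -2 - 385 = -387)
f - 469*k(2, -9) = -387 - 469*(4 - 9) = -387 - 469*(-5) = -387 + 2345 = 1958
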